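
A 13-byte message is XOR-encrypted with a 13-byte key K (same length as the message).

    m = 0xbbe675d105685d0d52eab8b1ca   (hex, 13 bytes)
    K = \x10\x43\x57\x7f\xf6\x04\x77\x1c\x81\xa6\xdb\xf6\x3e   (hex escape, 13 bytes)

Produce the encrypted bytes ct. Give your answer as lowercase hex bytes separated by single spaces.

XOR is its own inverse, so applying the key byte-wise gives the result directly.
bb ⊕ 10 = ab
e6 ⊕ 43 = a5
75 ⊕ 57 = 22
d1 ⊕ 7f = ae
05 ⊕ f6 = f3
68 ⊕ 04 = 6c
5d ⊕ 77 = 2a
0d ⊕ 1c = 11
52 ⊕ 81 = d3
ea ⊕ a6 = 4c
b8 ⊕ db = 63
b1 ⊕ f6 = 47
ca ⊕ 3e = f4

ab a5 22 ae f3 6c 2a 11 d3 4c 63 47 f4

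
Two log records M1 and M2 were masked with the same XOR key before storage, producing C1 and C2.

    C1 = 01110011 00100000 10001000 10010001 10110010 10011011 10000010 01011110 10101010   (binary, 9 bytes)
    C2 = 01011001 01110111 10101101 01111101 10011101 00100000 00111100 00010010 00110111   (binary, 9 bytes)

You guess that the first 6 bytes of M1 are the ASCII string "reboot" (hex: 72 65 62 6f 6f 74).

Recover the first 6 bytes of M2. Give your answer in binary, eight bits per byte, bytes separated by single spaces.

01011000 00110010 01000111 10000011 01000000 11001111

First, C1 ⊕ C2 = (M1 ⊕ K) ⊕ (M2 ⊕ K) = M1 ⊕ M2, so the key drops out. Then M2 = (M1 ⊕ M2) ⊕ M1 over the first 6 bytes.
byte 0: (73 xor 59) xor 72 = 2a xor 72 = 58
byte 1: (20 xor 77) xor 65 = 57 xor 65 = 32
byte 2: (88 xor ad) xor 62 = 25 xor 62 = 47
byte 3: (91 xor 7d) xor 6f = ec xor 6f = 83
byte 4: (b2 xor 9d) xor 6f = 2f xor 6f = 40
byte 5: (9b xor 20) xor 74 = bb xor 74 = cf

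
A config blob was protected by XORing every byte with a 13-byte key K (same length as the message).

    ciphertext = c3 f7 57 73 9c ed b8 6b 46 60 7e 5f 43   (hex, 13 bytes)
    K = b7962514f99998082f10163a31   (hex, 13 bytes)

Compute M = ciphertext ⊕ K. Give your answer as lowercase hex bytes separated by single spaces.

195 ⊕ 183 = 116
247 ⊕ 150 =  97
 87 ⊕  37 = 114
115 ⊕  20 = 103
156 ⊕ 249 = 101
237 ⊕ 153 = 116
184 ⊕ 152 =  32
107 ⊕   8 =  99
 70 ⊕  47 = 105
 96 ⊕  16 = 112
126 ⊕  22 = 104
 95 ⊕  58 = 101
 67 ⊕  49 = 114

74 61 72 67 65 74 20 63 69 70 68 65 72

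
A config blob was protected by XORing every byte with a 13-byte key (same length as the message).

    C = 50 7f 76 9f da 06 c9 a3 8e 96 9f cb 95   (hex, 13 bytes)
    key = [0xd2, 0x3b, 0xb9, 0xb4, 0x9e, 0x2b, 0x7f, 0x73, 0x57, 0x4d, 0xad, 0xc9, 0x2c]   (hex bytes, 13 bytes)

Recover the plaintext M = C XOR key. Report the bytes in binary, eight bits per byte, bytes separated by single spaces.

10000010 01000100 11001111 00101011 01000100 00101101 10110110 11010000 11011001 11011011 00110010 00000010 10111001

50 ^ d2 = 82
7f ^ 3b = 44
76 ^ b9 = cf
9f ^ b4 = 2b
da ^ 9e = 44
06 ^ 2b = 2d
c9 ^ 7f = b6
a3 ^ 73 = d0
8e ^ 57 = d9
96 ^ 4d = db
9f ^ ad = 32
cb ^ c9 = 02
95 ^ 2c = b9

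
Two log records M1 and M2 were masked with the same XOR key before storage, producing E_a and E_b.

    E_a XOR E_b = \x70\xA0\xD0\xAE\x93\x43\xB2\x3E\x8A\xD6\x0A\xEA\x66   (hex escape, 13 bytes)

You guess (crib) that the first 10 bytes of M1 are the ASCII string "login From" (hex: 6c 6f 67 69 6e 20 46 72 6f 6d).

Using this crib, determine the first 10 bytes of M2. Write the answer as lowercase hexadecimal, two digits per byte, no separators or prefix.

1ccfb7c7fd63f44ce5bb

Since E_a ⊕ E_b = M1 ⊕ M2, XORing with the guessed M1 bytes yields the corresponding M2 bytes: M2 = (E_a ⊕ E_b) ⊕ M1.
70 xor 6c = 1c
a0 xor 6f = cf
d0 xor 67 = b7
ae xor 69 = c7
93 xor 6e = fd
43 xor 20 = 63
b2 xor 46 = f4
3e xor 72 = 4c
8a xor 6f = e5
d6 xor 6d = bb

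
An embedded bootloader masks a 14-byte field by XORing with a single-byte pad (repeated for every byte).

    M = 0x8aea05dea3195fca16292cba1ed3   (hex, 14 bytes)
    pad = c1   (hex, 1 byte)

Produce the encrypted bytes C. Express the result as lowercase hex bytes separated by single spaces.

The 1-byte key repeats, so the effective keystream is c1 c1 c1 c1 c1 c1 c1 c1 c1 c1 c1 c1 c1 c1.
byte 0: 8a XOR c1 = 4b
byte 1: ea XOR c1 = 2b
byte 2: 05 XOR c1 = c4
byte 3: de XOR c1 = 1f
byte 4: a3 XOR c1 = 62
byte 5: 19 XOR c1 = d8
byte 6: 5f XOR c1 = 9e
byte 7: ca XOR c1 = 0b
byte 8: 16 XOR c1 = d7
byte 9: 29 XOR c1 = e8
byte 10: 2c XOR c1 = ed
byte 11: ba XOR c1 = 7b
byte 12: 1e XOR c1 = df
byte 13: d3 XOR c1 = 12

4b 2b c4 1f 62 d8 9e 0b d7 e8 ed 7b df 12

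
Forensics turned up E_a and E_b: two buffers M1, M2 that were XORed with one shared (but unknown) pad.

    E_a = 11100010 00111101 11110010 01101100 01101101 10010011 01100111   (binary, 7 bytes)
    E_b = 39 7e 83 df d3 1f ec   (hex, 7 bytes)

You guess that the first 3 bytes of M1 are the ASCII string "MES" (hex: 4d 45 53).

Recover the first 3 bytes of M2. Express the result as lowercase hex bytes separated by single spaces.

First, E_a ⊕ E_b = (M1 ⊕ K) ⊕ (M2 ⊕ K) = M1 ⊕ M2, so the key drops out. Then M2 = (M1 ⊕ M2) ⊕ M1 over the first 3 bytes.
byte 0: (e2 XOR 39) XOR 4d = db XOR 4d = 96
byte 1: (3d XOR 7e) XOR 45 = 43 XOR 45 = 06
byte 2: (f2 XOR 83) XOR 53 = 71 XOR 53 = 22

96 06 22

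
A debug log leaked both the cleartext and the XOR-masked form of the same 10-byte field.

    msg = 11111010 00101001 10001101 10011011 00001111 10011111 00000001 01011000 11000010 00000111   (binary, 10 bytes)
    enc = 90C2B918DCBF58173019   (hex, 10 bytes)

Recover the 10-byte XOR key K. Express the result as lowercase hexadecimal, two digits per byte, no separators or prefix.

6aeb3483d320594ff21e

Since enc = msg ⊕ K, XORing both sides with msg gives K = msg ⊕ enc.
250 ^ 144 = 106
 41 ^ 194 = 235
141 ^ 185 =  52
155 ^  24 = 131
 15 ^ 220 = 211
159 ^ 191 =  32
  1 ^  88 =  89
 88 ^  23 =  79
194 ^  48 = 242
  7 ^  25 =  30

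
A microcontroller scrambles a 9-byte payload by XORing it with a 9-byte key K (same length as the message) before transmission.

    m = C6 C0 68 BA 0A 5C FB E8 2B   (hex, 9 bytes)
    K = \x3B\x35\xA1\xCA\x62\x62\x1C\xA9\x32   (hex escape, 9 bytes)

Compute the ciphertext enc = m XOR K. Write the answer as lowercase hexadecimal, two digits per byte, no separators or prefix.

XOR is its own inverse, so applying the key byte-wise gives the result directly.
c6 XOR 3b = fd
c0 XOR 35 = f5
68 XOR a1 = c9
ba XOR ca = 70
0a XOR 62 = 68
5c XOR 62 = 3e
fb XOR 1c = e7
e8 XOR a9 = 41
2b XOR 32 = 19

fdf5c970683ee74119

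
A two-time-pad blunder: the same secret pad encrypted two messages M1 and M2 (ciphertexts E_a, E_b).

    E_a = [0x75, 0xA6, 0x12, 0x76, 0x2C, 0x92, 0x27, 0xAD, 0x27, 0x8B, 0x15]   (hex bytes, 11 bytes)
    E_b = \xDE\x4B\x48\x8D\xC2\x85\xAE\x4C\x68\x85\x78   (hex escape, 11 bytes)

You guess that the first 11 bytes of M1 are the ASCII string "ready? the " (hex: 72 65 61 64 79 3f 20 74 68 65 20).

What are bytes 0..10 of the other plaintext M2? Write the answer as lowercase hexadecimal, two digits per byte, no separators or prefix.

d9883b9f9728a995276b4d

First, E_a ⊕ E_b = (M1 ⊕ K) ⊕ (M2 ⊕ K) = M1 ⊕ M2, so the key drops out. Then M2 = (M1 ⊕ M2) ⊕ M1 over the first 11 bytes.
byte 0: (75 XOR de) XOR 72 = ab XOR 72 = d9
byte 1: (a6 XOR 4b) XOR 65 = ed XOR 65 = 88
byte 2: (12 XOR 48) XOR 61 = 5a XOR 61 = 3b
byte 3: (76 XOR 8d) XOR 64 = fb XOR 64 = 9f
byte 4: (2c XOR c2) XOR 79 = ee XOR 79 = 97
byte 5: (92 XOR 85) XOR 3f = 17 XOR 3f = 28
byte 6: (27 XOR ae) XOR 20 = 89 XOR 20 = a9
byte 7: (ad XOR 4c) XOR 74 = e1 XOR 74 = 95
byte 8: (27 XOR 68) XOR 68 = 4f XOR 68 = 27
byte 9: (8b XOR 85) XOR 65 = 0e XOR 65 = 6b
byte 10: (15 XOR 78) XOR 20 = 6d XOR 20 = 4d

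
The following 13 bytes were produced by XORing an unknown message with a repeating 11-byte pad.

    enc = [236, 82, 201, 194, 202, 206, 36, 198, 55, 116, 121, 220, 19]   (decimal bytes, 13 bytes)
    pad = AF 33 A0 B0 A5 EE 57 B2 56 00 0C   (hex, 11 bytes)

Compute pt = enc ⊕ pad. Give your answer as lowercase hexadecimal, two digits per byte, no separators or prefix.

The 11-byte key repeats, so the effective keystream is af 33 a0 b0 a5 ee 57 b2 56 00 0c af 33.
byte 0: 11101100 xor 10101111 = 01000011
byte 1: 01010010 xor 00110011 = 01100001
byte 2: 11001001 xor 10100000 = 01101001
byte 3: 11000010 xor 10110000 = 01110010
byte 4: 11001010 xor 10100101 = 01101111
byte 5: 11001110 xor 11101110 = 00100000
byte 6: 00100100 xor 01010111 = 01110011
byte 7: 11000110 xor 10110010 = 01110100
byte 8: 00110111 xor 01010110 = 01100001
byte 9: 01110100 xor 00000000 = 01110100
byte 10: 01111001 xor 00001100 = 01110101
byte 11: 11011100 xor 10101111 = 01110011
byte 12: 00010011 xor 00110011 = 00100000

436169726f2073746174757320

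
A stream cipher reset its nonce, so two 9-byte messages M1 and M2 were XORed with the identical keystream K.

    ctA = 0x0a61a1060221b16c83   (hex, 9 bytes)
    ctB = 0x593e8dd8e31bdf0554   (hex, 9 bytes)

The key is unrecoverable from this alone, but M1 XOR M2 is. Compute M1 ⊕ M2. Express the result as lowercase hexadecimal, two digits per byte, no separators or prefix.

ctA ⊕ ctB = (M1 ⊕ K) ⊕ (M2 ⊕ K) = M1 ⊕ M2 — the shared key cancels under XOR.
byte 0: 0a ^ 59 = 53
byte 1: 61 ^ 3e = 5f
byte 2: a1 ^ 8d = 2c
byte 3: 06 ^ d8 = de
byte 4: 02 ^ e3 = e1
byte 5: 21 ^ 1b = 3a
byte 6: b1 ^ df = 6e
byte 7: 6c ^ 05 = 69
byte 8: 83 ^ 54 = d7

535f2cdee13a6e69d7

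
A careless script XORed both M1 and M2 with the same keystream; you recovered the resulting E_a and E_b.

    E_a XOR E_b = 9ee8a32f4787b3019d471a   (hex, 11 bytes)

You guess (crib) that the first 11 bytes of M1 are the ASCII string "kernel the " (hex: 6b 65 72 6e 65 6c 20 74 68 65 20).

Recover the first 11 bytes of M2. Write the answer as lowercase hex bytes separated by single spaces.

Since E_a ⊕ E_b = M1 ⊕ M2, XORing with the guessed M1 bytes yields the corresponding M2 bytes: M2 = (E_a ⊕ E_b) ⊕ M1.
9e xor 6b = f5
e8 xor 65 = 8d
a3 xor 72 = d1
2f xor 6e = 41
47 xor 65 = 22
87 xor 6c = eb
b3 xor 20 = 93
01 xor 74 = 75
9d xor 68 = f5
47 xor 65 = 22
1a xor 20 = 3a

f5 8d d1 41 22 eb 93 75 f5 22 3a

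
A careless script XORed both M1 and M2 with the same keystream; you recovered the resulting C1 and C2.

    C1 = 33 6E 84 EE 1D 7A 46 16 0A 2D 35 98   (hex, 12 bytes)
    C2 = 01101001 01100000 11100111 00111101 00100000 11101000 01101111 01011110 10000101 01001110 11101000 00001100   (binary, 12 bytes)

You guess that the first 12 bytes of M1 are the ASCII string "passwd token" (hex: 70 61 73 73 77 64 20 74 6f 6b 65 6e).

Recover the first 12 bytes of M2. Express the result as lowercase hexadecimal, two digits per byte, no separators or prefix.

2a6f10a04af6093ce008b8fa

First, C1 ⊕ C2 = (M1 ⊕ K) ⊕ (M2 ⊕ K) = M1 ⊕ M2, so the key drops out. Then M2 = (M1 ⊕ M2) ⊕ M1 over the first 12 bytes.
byte 0: (33 XOR 69) XOR 70 = 5a XOR 70 = 2a
byte 1: (6e XOR 60) XOR 61 = 0e XOR 61 = 6f
byte 2: (84 XOR e7) XOR 73 = 63 XOR 73 = 10
byte 3: (ee XOR 3d) XOR 73 = d3 XOR 73 = a0
byte 4: (1d XOR 20) XOR 77 = 3d XOR 77 = 4a
byte 5: (7a XOR e8) XOR 64 = 92 XOR 64 = f6
byte 6: (46 XOR 6f) XOR 20 = 29 XOR 20 = 09
byte 7: (16 XOR 5e) XOR 74 = 48 XOR 74 = 3c
byte 8: (0a XOR 85) XOR 6f = 8f XOR 6f = e0
byte 9: (2d XOR 4e) XOR 6b = 63 XOR 6b = 08
byte 10: (35 XOR e8) XOR 65 = dd XOR 65 = b8
byte 11: (98 XOR 0c) XOR 6e = 94 XOR 6e = fa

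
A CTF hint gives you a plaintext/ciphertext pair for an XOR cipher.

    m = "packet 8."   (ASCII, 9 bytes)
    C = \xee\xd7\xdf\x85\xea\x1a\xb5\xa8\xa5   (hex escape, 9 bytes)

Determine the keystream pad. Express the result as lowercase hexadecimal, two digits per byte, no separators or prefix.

Since C = m ⊕ pad, XORing both sides with m gives pad = m ⊕ C.
byte 0: 70 XOR ee = 9e
byte 1: 61 XOR d7 = b6
byte 2: 63 XOR df = bc
byte 3: 6b XOR 85 = ee
byte 4: 65 XOR ea = 8f
byte 5: 74 XOR 1a = 6e
byte 6: 20 XOR b5 = 95
byte 7: 38 XOR a8 = 90
byte 8: 2e XOR a5 = 8b

9eb6bcee8f6e95908b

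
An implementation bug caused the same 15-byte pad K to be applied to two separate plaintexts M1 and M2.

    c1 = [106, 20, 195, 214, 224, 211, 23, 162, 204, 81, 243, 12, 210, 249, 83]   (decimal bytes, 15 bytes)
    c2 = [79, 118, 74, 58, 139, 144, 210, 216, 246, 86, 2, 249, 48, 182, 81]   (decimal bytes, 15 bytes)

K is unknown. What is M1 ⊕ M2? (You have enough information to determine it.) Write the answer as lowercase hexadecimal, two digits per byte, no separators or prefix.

c1 ⊕ c2 = (M1 ⊕ K) ⊕ (M2 ⊕ K) = M1 ⊕ M2 — the shared key cancels under XOR.
6a xor 4f = 25
14 xor 76 = 62
c3 xor 4a = 89
d6 xor 3a = ec
e0 xor 8b = 6b
d3 xor 90 = 43
17 xor d2 = c5
a2 xor d8 = 7a
cc xor f6 = 3a
51 xor 56 = 07
f3 xor 02 = f1
0c xor f9 = f5
d2 xor 30 = e2
f9 xor b6 = 4f
53 xor 51 = 02

256289ec6b43c57a3a07f1f5e24f02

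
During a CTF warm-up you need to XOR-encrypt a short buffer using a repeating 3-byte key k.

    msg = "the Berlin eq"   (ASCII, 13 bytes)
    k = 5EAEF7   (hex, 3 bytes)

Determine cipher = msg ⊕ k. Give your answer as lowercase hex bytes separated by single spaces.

The 3-byte key repeats, so the effective keystream is 5e ae f7 5e ae f7 5e ae f7 5e ae f7 5e.
byte 0: 01110100 xor 01011110 = 00101010
byte 1: 01101000 xor 10101110 = 11000110
byte 2: 01100101 xor 11110111 = 10010010
byte 3: 00100000 xor 01011110 = 01111110
byte 4: 01000010 xor 10101110 = 11101100
byte 5: 01100101 xor 11110111 = 10010010
byte 6: 01110010 xor 01011110 = 00101100
byte 7: 01101100 xor 10101110 = 11000010
byte 8: 01101001 xor 11110111 = 10011110
byte 9: 01101110 xor 01011110 = 00110000
byte 10: 00100000 xor 10101110 = 10001110
byte 11: 01100101 xor 11110111 = 10010010
byte 12: 01110001 xor 01011110 = 00101111

2a c6 92 7e ec 92 2c c2 9e 30 8e 92 2f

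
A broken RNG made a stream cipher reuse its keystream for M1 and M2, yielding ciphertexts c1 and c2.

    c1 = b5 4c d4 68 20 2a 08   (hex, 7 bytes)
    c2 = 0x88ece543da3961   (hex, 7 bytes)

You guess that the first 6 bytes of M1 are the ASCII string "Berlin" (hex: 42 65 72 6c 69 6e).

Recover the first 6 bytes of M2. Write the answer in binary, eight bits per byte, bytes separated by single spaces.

01111111 11000101 01000011 01000111 10010011 01111101

First, c1 ⊕ c2 = (M1 ⊕ K) ⊕ (M2 ⊕ K) = M1 ⊕ M2, so the key drops out. Then M2 = (M1 ⊕ M2) ⊕ M1 over the first 6 bytes.
byte 0: (b5 ⊕ 88) ⊕ 42 = 3d ⊕ 42 = 7f
byte 1: (4c ⊕ ec) ⊕ 65 = a0 ⊕ 65 = c5
byte 2: (d4 ⊕ e5) ⊕ 72 = 31 ⊕ 72 = 43
byte 3: (68 ⊕ 43) ⊕ 6c = 2b ⊕ 6c = 47
byte 4: (20 ⊕ da) ⊕ 69 = fa ⊕ 69 = 93
byte 5: (2a ⊕ 39) ⊕ 6e = 13 ⊕ 6e = 7d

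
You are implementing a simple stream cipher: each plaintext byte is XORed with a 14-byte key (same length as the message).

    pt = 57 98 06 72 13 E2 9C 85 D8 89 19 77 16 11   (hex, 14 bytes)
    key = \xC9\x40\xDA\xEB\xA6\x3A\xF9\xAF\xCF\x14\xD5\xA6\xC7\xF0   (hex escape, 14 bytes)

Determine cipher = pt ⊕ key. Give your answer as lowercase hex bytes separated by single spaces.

 87 ⊕ 201 = 158
152 ⊕  64 = 216
  6 ⊕ 218 = 220
114 ⊕ 235 = 153
 19 ⊕ 166 = 181
226 ⊕  58 = 216
156 ⊕ 249 = 101
133 ⊕ 175 =  42
216 ⊕ 207 =  23
137 ⊕  20 = 157
 25 ⊕ 213 = 204
119 ⊕ 166 = 209
 22 ⊕ 199 = 209
 17 ⊕ 240 = 225

9e d8 dc 99 b5 d8 65 2a 17 9d cc d1 d1 e1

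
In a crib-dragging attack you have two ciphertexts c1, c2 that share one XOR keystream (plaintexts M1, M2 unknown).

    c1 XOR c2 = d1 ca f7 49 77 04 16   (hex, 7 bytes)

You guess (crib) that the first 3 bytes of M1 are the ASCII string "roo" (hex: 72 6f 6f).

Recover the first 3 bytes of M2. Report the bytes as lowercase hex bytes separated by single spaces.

Since c1 ⊕ c2 = M1 ⊕ M2, XORing with the guessed M1 bytes yields the corresponding M2 bytes: M2 = (c1 ⊕ c2) ⊕ M1.
byte 0: d1 xor 72 = a3
byte 1: ca xor 6f = a5
byte 2: f7 xor 6f = 98

a3 a5 98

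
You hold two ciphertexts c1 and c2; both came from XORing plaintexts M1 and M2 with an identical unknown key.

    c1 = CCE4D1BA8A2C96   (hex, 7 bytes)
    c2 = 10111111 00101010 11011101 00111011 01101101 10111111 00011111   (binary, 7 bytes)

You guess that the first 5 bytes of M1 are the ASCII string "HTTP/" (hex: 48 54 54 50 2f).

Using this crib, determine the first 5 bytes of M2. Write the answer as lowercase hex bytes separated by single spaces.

3b 9a 58 d1 c8

First, c1 ⊕ c2 = (M1 ⊕ K) ⊕ (M2 ⊕ K) = M1 ⊕ M2, so the key drops out. Then M2 = (M1 ⊕ M2) ⊕ M1 over the first 5 bytes.
byte 0: (cc ^ bf) ^ 48 = 73 ^ 48 = 3b
byte 1: (e4 ^ 2a) ^ 54 = ce ^ 54 = 9a
byte 2: (d1 ^ dd) ^ 54 = 0c ^ 54 = 58
byte 3: (ba ^ 3b) ^ 50 = 81 ^ 50 = d1
byte 4: (8a ^ 6d) ^ 2f = e7 ^ 2f = c8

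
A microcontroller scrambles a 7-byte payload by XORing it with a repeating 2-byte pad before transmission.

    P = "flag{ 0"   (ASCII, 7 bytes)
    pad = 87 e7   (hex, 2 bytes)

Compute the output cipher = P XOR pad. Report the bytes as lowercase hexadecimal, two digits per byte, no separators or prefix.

The 2-byte key repeats, so the effective keystream is 87 e7 87 e7 87 e7 87.
byte 0: 66 ⊕ 87 = e1
byte 1: 6c ⊕ e7 = 8b
byte 2: 61 ⊕ 87 = e6
byte 3: 67 ⊕ e7 = 80
byte 4: 7b ⊕ 87 = fc
byte 5: 20 ⊕ e7 = c7
byte 6: 30 ⊕ 87 = b7

e18be680fcc7b7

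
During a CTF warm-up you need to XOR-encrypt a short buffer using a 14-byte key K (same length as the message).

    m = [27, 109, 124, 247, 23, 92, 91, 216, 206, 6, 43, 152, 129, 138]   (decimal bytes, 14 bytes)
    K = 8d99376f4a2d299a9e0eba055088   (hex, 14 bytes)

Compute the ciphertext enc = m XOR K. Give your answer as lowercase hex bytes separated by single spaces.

96 f4 4b 98 5d 71 72 42 50 08 91 9d d1 02

1b ⊕ 8d = 96
6d ⊕ 99 = f4
7c ⊕ 37 = 4b
f7 ⊕ 6f = 98
17 ⊕ 4a = 5d
5c ⊕ 2d = 71
5b ⊕ 29 = 72
d8 ⊕ 9a = 42
ce ⊕ 9e = 50
06 ⊕ 0e = 08
2b ⊕ ba = 91
98 ⊕ 05 = 9d
81 ⊕ 50 = d1
8a ⊕ 88 = 02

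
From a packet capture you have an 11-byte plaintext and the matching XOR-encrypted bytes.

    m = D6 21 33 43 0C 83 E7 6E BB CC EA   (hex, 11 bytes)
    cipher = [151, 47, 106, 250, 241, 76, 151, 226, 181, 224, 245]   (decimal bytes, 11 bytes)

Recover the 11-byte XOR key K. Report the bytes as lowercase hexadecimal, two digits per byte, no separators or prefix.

410e59b9fdcf708c0e2c1f

Since cipher = m ⊕ K, XORing both sides with m gives K = m ⊕ cipher.
11010110 ^ 10010111 = 01000001
00100001 ^ 00101111 = 00001110
00110011 ^ 01101010 = 01011001
01000011 ^ 11111010 = 10111001
00001100 ^ 11110001 = 11111101
10000011 ^ 01001100 = 11001111
11100111 ^ 10010111 = 01110000
01101110 ^ 11100010 = 10001100
10111011 ^ 10110101 = 00001110
11001100 ^ 11100000 = 00101100
11101010 ^ 11110101 = 00011111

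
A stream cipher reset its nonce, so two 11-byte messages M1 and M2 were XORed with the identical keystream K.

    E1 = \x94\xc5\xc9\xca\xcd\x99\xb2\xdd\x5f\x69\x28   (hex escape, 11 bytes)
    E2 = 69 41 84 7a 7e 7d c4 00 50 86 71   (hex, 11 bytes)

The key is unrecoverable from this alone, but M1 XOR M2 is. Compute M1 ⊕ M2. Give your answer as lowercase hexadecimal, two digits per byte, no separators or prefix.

E1 ⊕ E2 = (M1 ⊕ K) ⊕ (M2 ⊕ K) = M1 ⊕ M2 — the shared key cancels under XOR.
94 xor 69 = fd
c5 xor 41 = 84
c9 xor 84 = 4d
ca xor 7a = b0
cd xor 7e = b3
99 xor 7d = e4
b2 xor c4 = 76
dd xor 00 = dd
5f xor 50 = 0f
69 xor 86 = ef
28 xor 71 = 59

fd844db0b3e476dd0fef59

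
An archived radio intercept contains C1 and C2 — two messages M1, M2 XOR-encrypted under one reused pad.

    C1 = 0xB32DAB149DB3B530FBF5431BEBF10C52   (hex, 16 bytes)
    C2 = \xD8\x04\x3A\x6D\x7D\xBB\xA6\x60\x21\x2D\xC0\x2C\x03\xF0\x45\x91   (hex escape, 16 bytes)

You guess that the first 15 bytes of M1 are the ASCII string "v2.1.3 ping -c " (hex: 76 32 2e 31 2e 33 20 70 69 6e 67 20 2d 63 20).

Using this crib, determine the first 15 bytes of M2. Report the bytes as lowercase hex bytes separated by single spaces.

First, C1 ⊕ C2 = (M1 ⊕ K) ⊕ (M2 ⊕ K) = M1 ⊕ M2, so the key drops out. Then M2 = (M1 ⊕ M2) ⊕ M1 over the first 15 bytes.
byte 0: (b3 ⊕ d8) ⊕ 76 = 6b ⊕ 76 = 1d
byte 1: (2d ⊕ 04) ⊕ 32 = 29 ⊕ 32 = 1b
byte 2: (ab ⊕ 3a) ⊕ 2e = 91 ⊕ 2e = bf
byte 3: (14 ⊕ 6d) ⊕ 31 = 79 ⊕ 31 = 48
byte 4: (9d ⊕ 7d) ⊕ 2e = e0 ⊕ 2e = ce
byte 5: (b3 ⊕ bb) ⊕ 33 = 08 ⊕ 33 = 3b
byte 6: (b5 ⊕ a6) ⊕ 20 = 13 ⊕ 20 = 33
byte 7: (30 ⊕ 60) ⊕ 70 = 50 ⊕ 70 = 20
byte 8: (fb ⊕ 21) ⊕ 69 = da ⊕ 69 = b3
byte 9: (f5 ⊕ 2d) ⊕ 6e = d8 ⊕ 6e = b6
byte 10: (43 ⊕ c0) ⊕ 67 = 83 ⊕ 67 = e4
byte 11: (1b ⊕ 2c) ⊕ 20 = 37 ⊕ 20 = 17
byte 12: (eb ⊕ 03) ⊕ 2d = e8 ⊕ 2d = c5
byte 13: (f1 ⊕ f0) ⊕ 63 = 01 ⊕ 63 = 62
byte 14: (0c ⊕ 45) ⊕ 20 = 49 ⊕ 20 = 69

1d 1b bf 48 ce 3b 33 20 b3 b6 e4 17 c5 62 69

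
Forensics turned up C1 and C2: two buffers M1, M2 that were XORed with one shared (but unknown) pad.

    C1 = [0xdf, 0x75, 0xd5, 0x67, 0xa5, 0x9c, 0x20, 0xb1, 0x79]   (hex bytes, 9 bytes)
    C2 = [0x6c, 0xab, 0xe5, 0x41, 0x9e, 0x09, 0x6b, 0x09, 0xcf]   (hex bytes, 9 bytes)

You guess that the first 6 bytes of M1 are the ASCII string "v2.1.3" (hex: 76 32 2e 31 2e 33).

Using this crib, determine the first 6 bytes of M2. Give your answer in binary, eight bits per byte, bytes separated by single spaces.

First, C1 ⊕ C2 = (M1 ⊕ K) ⊕ (M2 ⊕ K) = M1 ⊕ M2, so the key drops out. Then M2 = (M1 ⊕ M2) ⊕ M1 over the first 6 bytes.
byte 0: (df xor 6c) xor 76 = b3 xor 76 = c5
byte 1: (75 xor ab) xor 32 = de xor 32 = ec
byte 2: (d5 xor e5) xor 2e = 30 xor 2e = 1e
byte 3: (67 xor 41) xor 31 = 26 xor 31 = 17
byte 4: (a5 xor 9e) xor 2e = 3b xor 2e = 15
byte 5: (9c xor 09) xor 33 = 95 xor 33 = a6

11000101 11101100 00011110 00010111 00010101 10100110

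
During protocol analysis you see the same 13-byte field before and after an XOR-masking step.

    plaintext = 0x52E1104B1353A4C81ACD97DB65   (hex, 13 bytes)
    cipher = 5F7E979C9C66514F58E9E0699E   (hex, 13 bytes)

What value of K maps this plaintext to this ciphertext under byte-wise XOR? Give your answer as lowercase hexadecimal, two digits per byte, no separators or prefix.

0d9f87d78f35f587422477b2fb

Since cipher = plaintext ⊕ K, XORing both sides with plaintext gives K = plaintext ⊕ cipher.
52 ⊕ 5f = 0d
e1 ⊕ 7e = 9f
10 ⊕ 97 = 87
4b ⊕ 9c = d7
13 ⊕ 9c = 8f
53 ⊕ 66 = 35
a4 ⊕ 51 = f5
c8 ⊕ 4f = 87
1a ⊕ 58 = 42
cd ⊕ e9 = 24
97 ⊕ e0 = 77
db ⊕ 69 = b2
65 ⊕ 9e = fb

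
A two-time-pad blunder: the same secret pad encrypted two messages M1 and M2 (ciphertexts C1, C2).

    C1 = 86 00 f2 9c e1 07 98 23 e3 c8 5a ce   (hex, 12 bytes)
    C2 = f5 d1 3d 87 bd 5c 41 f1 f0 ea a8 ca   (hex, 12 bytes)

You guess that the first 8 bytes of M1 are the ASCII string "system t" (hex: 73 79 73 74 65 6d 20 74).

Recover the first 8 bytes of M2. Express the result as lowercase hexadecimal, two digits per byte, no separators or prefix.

00a8bc6f3936f9a6

First, C1 ⊕ C2 = (M1 ⊕ K) ⊕ (M2 ⊕ K) = M1 ⊕ M2, so the key drops out. Then M2 = (M1 ⊕ M2) ⊕ M1 over the first 8 bytes.
byte 0: (86 ^ f5) ^ 73 = 73 ^ 73 = 00
byte 1: (00 ^ d1) ^ 79 = d1 ^ 79 = a8
byte 2: (f2 ^ 3d) ^ 73 = cf ^ 73 = bc
byte 3: (9c ^ 87) ^ 74 = 1b ^ 74 = 6f
byte 4: (e1 ^ bd) ^ 65 = 5c ^ 65 = 39
byte 5: (07 ^ 5c) ^ 6d = 5b ^ 6d = 36
byte 6: (98 ^ 41) ^ 20 = d9 ^ 20 = f9
byte 7: (23 ^ f1) ^ 74 = d2 ^ 74 = a6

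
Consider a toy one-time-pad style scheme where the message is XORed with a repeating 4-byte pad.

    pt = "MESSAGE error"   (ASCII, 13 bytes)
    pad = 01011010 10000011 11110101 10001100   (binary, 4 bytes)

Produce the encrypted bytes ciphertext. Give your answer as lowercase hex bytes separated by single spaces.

The 4-byte key repeats, so the effective keystream is 5a 83 f5 8c 5a 83 f5 8c 5a 83 f5 8c 5a.
byte 0: 4d ⊕ 5a = 17
byte 1: 45 ⊕ 83 = c6
byte 2: 53 ⊕ f5 = a6
byte 3: 53 ⊕ 8c = df
byte 4: 41 ⊕ 5a = 1b
byte 5: 47 ⊕ 83 = c4
byte 6: 45 ⊕ f5 = b0
byte 7: 20 ⊕ 8c = ac
byte 8: 65 ⊕ 5a = 3f
byte 9: 72 ⊕ 83 = f1
byte 10: 72 ⊕ f5 = 87
byte 11: 6f ⊕ 8c = e3
byte 12: 72 ⊕ 5a = 28

17 c6 a6 df 1b c4 b0 ac 3f f1 87 e3 28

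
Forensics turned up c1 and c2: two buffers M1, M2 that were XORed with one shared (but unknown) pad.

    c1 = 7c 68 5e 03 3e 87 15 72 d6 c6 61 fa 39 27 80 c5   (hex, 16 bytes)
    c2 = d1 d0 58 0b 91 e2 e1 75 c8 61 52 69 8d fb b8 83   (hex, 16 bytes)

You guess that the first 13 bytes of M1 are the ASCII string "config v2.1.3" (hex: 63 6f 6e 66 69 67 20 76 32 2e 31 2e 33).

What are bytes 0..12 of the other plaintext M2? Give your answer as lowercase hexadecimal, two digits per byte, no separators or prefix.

ced7686ec602d4712c8902bd87

First, c1 ⊕ c2 = (M1 ⊕ K) ⊕ (M2 ⊕ K) = M1 ⊕ M2, so the key drops out. Then M2 = (M1 ⊕ M2) ⊕ M1 over the first 13 bytes.
byte 0: (7c XOR d1) XOR 63 = ad XOR 63 = ce
byte 1: (68 XOR d0) XOR 6f = b8 XOR 6f = d7
byte 2: (5e XOR 58) XOR 6e = 06 XOR 6e = 68
byte 3: (03 XOR 0b) XOR 66 = 08 XOR 66 = 6e
byte 4: (3e XOR 91) XOR 69 = af XOR 69 = c6
byte 5: (87 XOR e2) XOR 67 = 65 XOR 67 = 02
byte 6: (15 XOR e1) XOR 20 = f4 XOR 20 = d4
byte 7: (72 XOR 75) XOR 76 = 07 XOR 76 = 71
byte 8: (d6 XOR c8) XOR 32 = 1e XOR 32 = 2c
byte 9: (c6 XOR 61) XOR 2e = a7 XOR 2e = 89
byte 10: (61 XOR 52) XOR 31 = 33 XOR 31 = 02
byte 11: (fa XOR 69) XOR 2e = 93 XOR 2e = bd
byte 12: (39 XOR 8d) XOR 33 = b4 XOR 33 = 87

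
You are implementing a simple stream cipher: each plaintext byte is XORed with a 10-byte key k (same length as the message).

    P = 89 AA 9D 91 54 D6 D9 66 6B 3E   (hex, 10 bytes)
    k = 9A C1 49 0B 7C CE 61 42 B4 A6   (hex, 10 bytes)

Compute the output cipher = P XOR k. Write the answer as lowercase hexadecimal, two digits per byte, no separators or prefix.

136bd49a2818b824df98

XOR is its own inverse, so applying the key byte-wise gives the result directly.
byte 0: 89 ^ 9a = 13
byte 1: aa ^ c1 = 6b
byte 2: 9d ^ 49 = d4
byte 3: 91 ^ 0b = 9a
byte 4: 54 ^ 7c = 28
byte 5: d6 ^ ce = 18
byte 6: d9 ^ 61 = b8
byte 7: 66 ^ 42 = 24
byte 8: 6b ^ b4 = df
byte 9: 3e ^ a6 = 98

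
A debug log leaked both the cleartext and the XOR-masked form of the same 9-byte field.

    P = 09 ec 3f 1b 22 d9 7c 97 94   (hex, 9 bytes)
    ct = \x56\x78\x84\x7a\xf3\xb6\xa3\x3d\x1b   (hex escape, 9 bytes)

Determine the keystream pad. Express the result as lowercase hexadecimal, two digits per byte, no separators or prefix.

Since ct = P ⊕ pad, XORing both sides with P gives pad = P ⊕ ct.
byte 0: 09 ⊕ 56 = 5f
byte 1: ec ⊕ 78 = 94
byte 2: 3f ⊕ 84 = bb
byte 3: 1b ⊕ 7a = 61
byte 4: 22 ⊕ f3 = d1
byte 5: d9 ⊕ b6 = 6f
byte 6: 7c ⊕ a3 = df
byte 7: 97 ⊕ 3d = aa
byte 8: 94 ⊕ 1b = 8f

5f94bb61d16fdfaa8f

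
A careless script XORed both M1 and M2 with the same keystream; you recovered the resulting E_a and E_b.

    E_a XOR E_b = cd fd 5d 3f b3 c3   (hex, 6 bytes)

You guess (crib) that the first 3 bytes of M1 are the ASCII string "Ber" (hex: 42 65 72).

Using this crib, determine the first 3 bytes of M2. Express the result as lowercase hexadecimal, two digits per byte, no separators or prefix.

8f982f

Since E_a ⊕ E_b = M1 ⊕ M2, XORing with the guessed M1 bytes yields the corresponding M2 bytes: M2 = (E_a ⊕ E_b) ⊕ M1.
205 ⊕  66 = 143
253 ⊕ 101 = 152
 93 ⊕ 114 =  47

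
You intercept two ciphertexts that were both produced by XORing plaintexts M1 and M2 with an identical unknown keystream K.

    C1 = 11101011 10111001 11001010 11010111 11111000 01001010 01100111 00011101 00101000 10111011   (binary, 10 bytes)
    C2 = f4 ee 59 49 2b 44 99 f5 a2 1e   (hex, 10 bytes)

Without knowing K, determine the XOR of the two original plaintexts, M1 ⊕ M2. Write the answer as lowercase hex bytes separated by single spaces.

1f 57 93 9e d3 0e fe e8 8a a5

C1 ⊕ C2 = (M1 ⊕ K) ⊕ (M2 ⊕ K) = M1 ⊕ M2 — the shared key cancels under XOR.
eb ⊕ f4 = 1f
b9 ⊕ ee = 57
ca ⊕ 59 = 93
d7 ⊕ 49 = 9e
f8 ⊕ 2b = d3
4a ⊕ 44 = 0e
67 ⊕ 99 = fe
1d ⊕ f5 = e8
28 ⊕ a2 = 8a
bb ⊕ 1e = a5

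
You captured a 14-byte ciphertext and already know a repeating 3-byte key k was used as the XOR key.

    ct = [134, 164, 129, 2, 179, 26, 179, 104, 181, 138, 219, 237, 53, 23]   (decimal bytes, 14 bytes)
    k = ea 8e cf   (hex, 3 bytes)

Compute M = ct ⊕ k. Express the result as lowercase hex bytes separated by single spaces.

The 3-byte key repeats, so the effective keystream is ea 8e cf ea 8e cf ea 8e cf ea 8e cf ea 8e.
byte 0: 10000110 ⊕ 11101010 = 01101100
byte 1: 10100100 ⊕ 10001110 = 00101010
byte 2: 10000001 ⊕ 11001111 = 01001110
byte 3: 00000010 ⊕ 11101010 = 11101000
byte 4: 10110011 ⊕ 10001110 = 00111101
byte 5: 00011010 ⊕ 11001111 = 11010101
byte 6: 10110011 ⊕ 11101010 = 01011001
byte 7: 01101000 ⊕ 10001110 = 11100110
byte 8: 10110101 ⊕ 11001111 = 01111010
byte 9: 10001010 ⊕ 11101010 = 01100000
byte 10: 11011011 ⊕ 10001110 = 01010101
byte 11: 11101101 ⊕ 11001111 = 00100010
byte 12: 00110101 ⊕ 11101010 = 11011111
byte 13: 00010111 ⊕ 10001110 = 10011001

6c 2a 4e e8 3d d5 59 e6 7a 60 55 22 df 99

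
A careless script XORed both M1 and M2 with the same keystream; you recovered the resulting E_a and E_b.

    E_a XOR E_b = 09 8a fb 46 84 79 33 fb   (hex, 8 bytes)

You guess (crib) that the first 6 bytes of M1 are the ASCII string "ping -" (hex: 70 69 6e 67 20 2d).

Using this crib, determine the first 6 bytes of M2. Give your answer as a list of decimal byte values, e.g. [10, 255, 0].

[121, 227, 149, 33, 164, 84]

Since E_a ⊕ E_b = M1 ⊕ M2, XORing with the guessed M1 bytes yields the corresponding M2 bytes: M2 = (E_a ⊕ E_b) ⊕ M1.
byte 0:   9 XOR 112 = 121
byte 1: 138 XOR 105 = 227
byte 2: 251 XOR 110 = 149
byte 3:  70 XOR 103 =  33
byte 4: 132 XOR  32 = 164
byte 5: 121 XOR  45 =  84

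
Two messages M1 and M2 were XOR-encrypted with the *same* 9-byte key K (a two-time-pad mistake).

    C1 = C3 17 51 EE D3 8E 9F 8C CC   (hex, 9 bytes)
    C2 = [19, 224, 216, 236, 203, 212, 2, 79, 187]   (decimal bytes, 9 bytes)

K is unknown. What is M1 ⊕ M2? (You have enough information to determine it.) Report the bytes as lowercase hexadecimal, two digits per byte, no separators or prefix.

C1 ⊕ C2 = (M1 ⊕ K) ⊕ (M2 ⊕ K) = M1 ⊕ M2 — the shared key cancels under XOR.
195 ⊕  19 = 208
 23 ⊕ 224 = 247
 81 ⊕ 216 = 137
238 ⊕ 236 =   2
211 ⊕ 203 =  24
142 ⊕ 212 =  90
159 ⊕   2 = 157
140 ⊕  79 = 195
204 ⊕ 187 = 119

d0f78902185a9dc377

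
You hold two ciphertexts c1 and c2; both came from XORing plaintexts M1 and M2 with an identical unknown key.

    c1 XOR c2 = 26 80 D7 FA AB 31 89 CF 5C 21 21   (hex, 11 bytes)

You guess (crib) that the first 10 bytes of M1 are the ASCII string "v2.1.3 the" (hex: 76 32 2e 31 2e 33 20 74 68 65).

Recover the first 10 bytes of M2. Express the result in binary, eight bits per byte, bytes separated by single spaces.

01010000 10110010 11111001 11001011 10000101 00000010 10101001 10111011 00110100 01000100

Since c1 ⊕ c2 = M1 ⊕ M2, XORing with the guessed M1 bytes yields the corresponding M2 bytes: M2 = (c1 ⊕ c2) ⊕ M1.
26 XOR 76 = 50
80 XOR 32 = b2
d7 XOR 2e = f9
fa XOR 31 = cb
ab XOR 2e = 85
31 XOR 33 = 02
89 XOR 20 = a9
cf XOR 74 = bb
5c XOR 68 = 34
21 XOR 65 = 44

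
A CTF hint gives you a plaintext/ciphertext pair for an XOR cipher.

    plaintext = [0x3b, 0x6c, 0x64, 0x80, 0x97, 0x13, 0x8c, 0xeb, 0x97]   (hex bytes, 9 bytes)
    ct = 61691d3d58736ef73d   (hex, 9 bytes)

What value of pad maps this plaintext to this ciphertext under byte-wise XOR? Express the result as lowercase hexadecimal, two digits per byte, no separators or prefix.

Since ct = plaintext ⊕ pad, XORing both sides with plaintext gives pad = plaintext ⊕ ct.
3b xor 61 = 5a
6c xor 69 = 05
64 xor 1d = 79
80 xor 3d = bd
97 xor 58 = cf
13 xor 73 = 60
8c xor 6e = e2
eb xor f7 = 1c
97 xor 3d = aa

5a0579bdcf60e21caa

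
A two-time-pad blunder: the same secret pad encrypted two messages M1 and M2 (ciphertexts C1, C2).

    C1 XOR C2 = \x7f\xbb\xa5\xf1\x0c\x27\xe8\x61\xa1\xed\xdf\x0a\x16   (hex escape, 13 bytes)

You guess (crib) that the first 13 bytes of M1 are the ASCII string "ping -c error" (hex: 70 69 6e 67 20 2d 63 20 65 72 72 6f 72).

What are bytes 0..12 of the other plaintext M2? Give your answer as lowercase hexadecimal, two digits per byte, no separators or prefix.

Since C1 ⊕ C2 = M1 ⊕ M2, XORing with the guessed M1 bytes yields the corresponding M2 bytes: M2 = (C1 ⊕ C2) ⊕ M1.
7f ⊕ 70 = 0f
bb ⊕ 69 = d2
a5 ⊕ 6e = cb
f1 ⊕ 67 = 96
0c ⊕ 20 = 2c
27 ⊕ 2d = 0a
e8 ⊕ 63 = 8b
61 ⊕ 20 = 41
a1 ⊕ 65 = c4
ed ⊕ 72 = 9f
df ⊕ 72 = ad
0a ⊕ 6f = 65
16 ⊕ 72 = 64

0fd2cb962c0a8b41c49fad6564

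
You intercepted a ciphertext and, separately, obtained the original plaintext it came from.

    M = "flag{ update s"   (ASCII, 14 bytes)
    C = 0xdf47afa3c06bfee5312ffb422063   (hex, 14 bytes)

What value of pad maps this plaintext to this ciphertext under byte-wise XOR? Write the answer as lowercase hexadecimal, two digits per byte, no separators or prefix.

b92bcec4bb4b8b95554e8f270010

Since C = M ⊕ pad, XORing both sides with M gives pad = M ⊕ C.
byte 0: 66 XOR df = b9
byte 1: 6c XOR 47 = 2b
byte 2: 61 XOR af = ce
byte 3: 67 XOR a3 = c4
byte 4: 7b XOR c0 = bb
byte 5: 20 XOR 6b = 4b
byte 6: 75 XOR fe = 8b
byte 7: 70 XOR e5 = 95
byte 8: 64 XOR 31 = 55
byte 9: 61 XOR 2f = 4e
byte 10: 74 XOR fb = 8f
byte 11: 65 XOR 42 = 27
byte 12: 20 XOR 20 = 00
byte 13: 73 XOR 63 = 10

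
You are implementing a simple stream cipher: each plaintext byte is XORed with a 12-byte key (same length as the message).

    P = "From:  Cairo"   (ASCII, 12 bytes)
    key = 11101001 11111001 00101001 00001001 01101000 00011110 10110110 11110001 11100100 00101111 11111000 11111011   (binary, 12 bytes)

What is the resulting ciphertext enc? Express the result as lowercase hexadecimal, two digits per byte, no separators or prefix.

af8b4664523e96b285468a94

XOR is its own inverse, so applying the key byte-wise gives the result directly.
byte 0: 46 ^ e9 = af
byte 1: 72 ^ f9 = 8b
byte 2: 6f ^ 29 = 46
byte 3: 6d ^ 09 = 64
byte 4: 3a ^ 68 = 52
byte 5: 20 ^ 1e = 3e
byte 6: 20 ^ b6 = 96
byte 7: 43 ^ f1 = b2
byte 8: 61 ^ e4 = 85
byte 9: 69 ^ 2f = 46
byte 10: 72 ^ f8 = 8a
byte 11: 6f ^ fb = 94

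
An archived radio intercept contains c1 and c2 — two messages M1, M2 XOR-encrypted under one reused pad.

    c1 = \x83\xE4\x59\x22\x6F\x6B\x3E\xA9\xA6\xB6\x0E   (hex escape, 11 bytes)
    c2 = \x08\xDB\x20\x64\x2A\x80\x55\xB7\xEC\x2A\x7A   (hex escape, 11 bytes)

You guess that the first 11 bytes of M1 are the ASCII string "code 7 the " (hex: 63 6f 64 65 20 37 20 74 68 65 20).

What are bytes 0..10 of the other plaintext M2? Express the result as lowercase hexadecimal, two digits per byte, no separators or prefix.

e8501d2365dc4b6a22f954

First, c1 ⊕ c2 = (M1 ⊕ K) ⊕ (M2 ⊕ K) = M1 ⊕ M2, so the key drops out. Then M2 = (M1 ⊕ M2) ⊕ M1 over the first 11 bytes.
byte 0: (83 ⊕ 08) ⊕ 63 = 8b ⊕ 63 = e8
byte 1: (e4 ⊕ db) ⊕ 6f = 3f ⊕ 6f = 50
byte 2: (59 ⊕ 20) ⊕ 64 = 79 ⊕ 64 = 1d
byte 3: (22 ⊕ 64) ⊕ 65 = 46 ⊕ 65 = 23
byte 4: (6f ⊕ 2a) ⊕ 20 = 45 ⊕ 20 = 65
byte 5: (6b ⊕ 80) ⊕ 37 = eb ⊕ 37 = dc
byte 6: (3e ⊕ 55) ⊕ 20 = 6b ⊕ 20 = 4b
byte 7: (a9 ⊕ b7) ⊕ 74 = 1e ⊕ 74 = 6a
byte 8: (a6 ⊕ ec) ⊕ 68 = 4a ⊕ 68 = 22
byte 9: (b6 ⊕ 2a) ⊕ 65 = 9c ⊕ 65 = f9
byte 10: (0e ⊕ 7a) ⊕ 20 = 74 ⊕ 20 = 54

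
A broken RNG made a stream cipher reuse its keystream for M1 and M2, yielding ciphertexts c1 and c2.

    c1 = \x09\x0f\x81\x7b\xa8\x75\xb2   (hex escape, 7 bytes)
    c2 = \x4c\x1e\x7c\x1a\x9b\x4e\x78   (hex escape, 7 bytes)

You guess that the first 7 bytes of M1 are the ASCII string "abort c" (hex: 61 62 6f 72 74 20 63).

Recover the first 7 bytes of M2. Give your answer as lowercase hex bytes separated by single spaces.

First, c1 ⊕ c2 = (M1 ⊕ K) ⊕ (M2 ⊕ K) = M1 ⊕ M2, so the key drops out. Then M2 = (M1 ⊕ M2) ⊕ M1 over the first 7 bytes.
byte 0: (09 ^ 4c) ^ 61 = 45 ^ 61 = 24
byte 1: (0f ^ 1e) ^ 62 = 11 ^ 62 = 73
byte 2: (81 ^ 7c) ^ 6f = fd ^ 6f = 92
byte 3: (7b ^ 1a) ^ 72 = 61 ^ 72 = 13
byte 4: (a8 ^ 9b) ^ 74 = 33 ^ 74 = 47
byte 5: (75 ^ 4e) ^ 20 = 3b ^ 20 = 1b
byte 6: (b2 ^ 78) ^ 63 = ca ^ 63 = a9

24 73 92 13 47 1b a9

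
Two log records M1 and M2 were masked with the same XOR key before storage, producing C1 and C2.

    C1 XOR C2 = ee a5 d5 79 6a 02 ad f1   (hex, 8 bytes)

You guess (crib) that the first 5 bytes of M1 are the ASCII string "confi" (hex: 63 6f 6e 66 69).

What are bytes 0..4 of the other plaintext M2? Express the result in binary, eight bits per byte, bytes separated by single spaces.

Since C1 ⊕ C2 = M1 ⊕ M2, XORing with the guessed M1 bytes yields the corresponding M2 bytes: M2 = (C1 ⊕ C2) ⊕ M1.
ee ^ 63 = 8d
a5 ^ 6f = ca
d5 ^ 6e = bb
79 ^ 66 = 1f
6a ^ 69 = 03

10001101 11001010 10111011 00011111 00000011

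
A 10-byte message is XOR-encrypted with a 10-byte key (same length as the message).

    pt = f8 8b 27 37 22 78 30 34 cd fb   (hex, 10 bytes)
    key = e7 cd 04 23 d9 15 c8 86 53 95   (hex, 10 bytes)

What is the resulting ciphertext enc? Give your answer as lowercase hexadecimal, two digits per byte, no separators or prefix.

1f462314fb6df8b29e6e

XOR is its own inverse, so applying the key byte-wise gives the result directly.
11111000 XOR 11100111 = 00011111
10001011 XOR 11001101 = 01000110
00100111 XOR 00000100 = 00100011
00110111 XOR 00100011 = 00010100
00100010 XOR 11011001 = 11111011
01111000 XOR 00010101 = 01101101
00110000 XOR 11001000 = 11111000
00110100 XOR 10000110 = 10110010
11001101 XOR 01010011 = 10011110
11111011 XOR 10010101 = 01101110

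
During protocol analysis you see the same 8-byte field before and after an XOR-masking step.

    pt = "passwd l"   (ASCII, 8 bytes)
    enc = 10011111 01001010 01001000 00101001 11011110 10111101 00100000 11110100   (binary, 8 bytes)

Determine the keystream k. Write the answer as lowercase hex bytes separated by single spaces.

ef 2b 3b 5a a9 d9 00 98

Since enc = pt ⊕ k, XORing both sides with pt gives k = pt ⊕ enc.
70 xor 9f = ef
61 xor 4a = 2b
73 xor 48 = 3b
73 xor 29 = 5a
77 xor de = a9
64 xor bd = d9
20 xor 20 = 00
6c xor f4 = 98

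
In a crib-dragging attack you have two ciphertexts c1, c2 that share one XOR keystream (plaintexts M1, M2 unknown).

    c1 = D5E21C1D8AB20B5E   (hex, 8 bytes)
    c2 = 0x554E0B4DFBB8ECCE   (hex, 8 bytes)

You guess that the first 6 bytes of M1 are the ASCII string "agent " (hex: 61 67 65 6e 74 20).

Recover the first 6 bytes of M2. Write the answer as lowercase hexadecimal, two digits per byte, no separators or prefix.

First, c1 ⊕ c2 = (M1 ⊕ K) ⊕ (M2 ⊕ K) = M1 ⊕ M2, so the key drops out. Then M2 = (M1 ⊕ M2) ⊕ M1 over the first 6 bytes.
byte 0: (d5 ⊕ 55) ⊕ 61 = 80 ⊕ 61 = e1
byte 1: (e2 ⊕ 4e) ⊕ 67 = ac ⊕ 67 = cb
byte 2: (1c ⊕ 0b) ⊕ 65 = 17 ⊕ 65 = 72
byte 3: (1d ⊕ 4d) ⊕ 6e = 50 ⊕ 6e = 3e
byte 4: (8a ⊕ fb) ⊕ 74 = 71 ⊕ 74 = 05
byte 5: (b2 ⊕ b8) ⊕ 20 = 0a ⊕ 20 = 2a

e1cb723e052a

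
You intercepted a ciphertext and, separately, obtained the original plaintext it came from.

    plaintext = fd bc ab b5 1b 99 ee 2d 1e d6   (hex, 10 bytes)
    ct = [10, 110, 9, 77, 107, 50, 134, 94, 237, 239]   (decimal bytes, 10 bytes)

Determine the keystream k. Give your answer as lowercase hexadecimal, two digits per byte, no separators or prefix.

f7d2a2f870ab6873f339

Since ct = plaintext ⊕ k, XORing both sides with plaintext gives k = plaintext ⊕ ct.
byte 0: fd xor 0a = f7
byte 1: bc xor 6e = d2
byte 2: ab xor 09 = a2
byte 3: b5 xor 4d = f8
byte 4: 1b xor 6b = 70
byte 5: 99 xor 32 = ab
byte 6: ee xor 86 = 68
byte 7: 2d xor 5e = 73
byte 8: 1e xor ed = f3
byte 9: d6 xor ef = 39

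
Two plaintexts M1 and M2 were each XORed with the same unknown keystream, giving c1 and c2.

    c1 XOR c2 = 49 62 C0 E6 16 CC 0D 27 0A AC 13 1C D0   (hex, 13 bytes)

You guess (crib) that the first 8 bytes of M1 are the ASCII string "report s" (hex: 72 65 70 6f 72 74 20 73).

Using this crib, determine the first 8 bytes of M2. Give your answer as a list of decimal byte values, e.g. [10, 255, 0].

Since c1 ⊕ c2 = M1 ⊕ M2, XORing with the guessed M1 bytes yields the corresponding M2 bytes: M2 = (c1 ⊕ c2) ⊕ M1.
49 XOR 72 = 3b
62 XOR 65 = 07
c0 XOR 70 = b0
e6 XOR 6f = 89
16 XOR 72 = 64
cc XOR 74 = b8
0d XOR 20 = 2d
27 XOR 73 = 54

[59, 7, 176, 137, 100, 184, 45, 84]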